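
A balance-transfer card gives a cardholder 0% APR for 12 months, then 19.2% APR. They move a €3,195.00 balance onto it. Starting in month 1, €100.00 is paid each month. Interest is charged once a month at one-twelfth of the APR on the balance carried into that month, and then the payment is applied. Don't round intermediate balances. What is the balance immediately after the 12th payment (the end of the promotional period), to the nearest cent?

Promo months 1–12 at r₀ = 0%/12 = 0; months 13+ at r₁ = 19.2%/12 = 0.016.
After month 12 (no interest yet): B = €3,195.00 − 12·€100.00 = €1,995.00.

€1,995.00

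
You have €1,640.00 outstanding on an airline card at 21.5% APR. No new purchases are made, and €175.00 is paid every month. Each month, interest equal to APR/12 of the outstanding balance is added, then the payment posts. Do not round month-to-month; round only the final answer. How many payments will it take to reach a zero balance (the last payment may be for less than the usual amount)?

11 payments

Monthly rate r = 21.5%/12 = 1.79167% = 0.0179167.
Recurrence: B ← B·(1+r) − €175.00.
Month 1: interest €29.38; balance after payment €1,494.38.
Month 2: interest €26.77; balance after payment €1,346.16.
Closed form: n = −ln(1 − rB₀/P)/ln(1+r) = −ln(0.8321)/ln(1.01792) ≈ 10.351, so the balance reaches zero during payment 11.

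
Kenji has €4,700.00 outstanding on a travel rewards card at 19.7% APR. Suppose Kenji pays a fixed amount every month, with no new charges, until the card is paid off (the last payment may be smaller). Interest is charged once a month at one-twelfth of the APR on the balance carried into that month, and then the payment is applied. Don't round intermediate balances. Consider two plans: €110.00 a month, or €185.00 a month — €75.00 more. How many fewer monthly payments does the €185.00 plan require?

Monthly rate r = 19.7%/12 = 1.64167% = 0.0164167.
At €110.00/mo: n = ⌈−ln(1 − rB₀/P)/ln(1+r)⌉ = 75 payments (last €25.92); total interest = total paid − €4,700.00 = €3,465.92.
At €185.00/mo: 34 payments (last €26.78); total interest €1,431.78.
Payments saved = 75 − 34 = 41.

41 fewer payments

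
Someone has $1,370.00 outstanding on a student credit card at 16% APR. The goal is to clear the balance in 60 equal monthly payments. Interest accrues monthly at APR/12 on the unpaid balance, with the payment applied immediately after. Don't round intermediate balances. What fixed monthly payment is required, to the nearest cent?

$33.32

Monthly rate r = 16%/12 = 1.33333% = 0.0133333.
Level-payment amortization: P = B₀·r / (1 − (1+r)^(−n)) = 1370.00·0.0133333 / (1 − 1.01333^(−60)).
Denominator 1 − (1+r)^(−60) = 0.548289416.
P = 18.2667 / 0.548289416 ≈ 33.32.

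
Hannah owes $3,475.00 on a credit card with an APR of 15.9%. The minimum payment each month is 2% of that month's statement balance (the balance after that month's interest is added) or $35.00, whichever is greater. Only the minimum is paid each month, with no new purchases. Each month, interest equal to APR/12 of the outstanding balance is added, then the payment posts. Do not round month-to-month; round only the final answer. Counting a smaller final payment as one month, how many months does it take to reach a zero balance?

Monthly rate r = 15.9%/12 = 1.325% = 0.01325.
While 2% of the post-interest balance exceeds $35.00, each month B ← (B·(1+r))·(1 − 0.02), i.e. B shrinks by the factor (1+r)·0.98 = 0.99299.
This holds for months 1–100. Entering month 101 the balance is $1,718.79; 2% of the post-interest balance is now below $35.00, so the flat $35.00 minimum applies from here.
From month 101 a fixed $35.00 at rate r clears $1,718.79 in 80 more payments. Total: 100 + 80 = 180 months.

180 months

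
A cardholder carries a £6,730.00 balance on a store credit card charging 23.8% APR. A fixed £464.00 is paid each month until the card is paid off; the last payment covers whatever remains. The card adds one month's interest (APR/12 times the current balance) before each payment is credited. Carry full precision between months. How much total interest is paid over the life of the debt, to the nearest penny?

Monthly rate r = 23.8%/12 = 1.98333% = 0.0198333.
Payoff takes n = ⌈−ln(1 − rB₀/P)/ln(1+r)⌉ = ⌈17.272⌉ = 18 payments; the last is £127.20.
Total paid = 17·£464.00 + £127.20 = £8,015.20.
Total interest = total paid − principal = £8,015.20 − £6,730.00 = £1,285.20.

£1,285.20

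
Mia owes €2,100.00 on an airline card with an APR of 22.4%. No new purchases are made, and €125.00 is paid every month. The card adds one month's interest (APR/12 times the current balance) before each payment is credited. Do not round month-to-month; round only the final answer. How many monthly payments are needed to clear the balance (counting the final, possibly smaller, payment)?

21 payments

Monthly rate r = 22.4%/12 = 1.86667% = 0.0186667.
Recurrence: B ← B·(1+r) − €125.00.
Month 1: interest €39.20; balance after payment €2,014.20.
Month 2: interest €37.60; balance after payment €1,926.80.
Closed form: n = −ln(1 − rB₀/P)/ln(1+r) = −ln(0.6864)/ln(1.01867) ≈ 20.346, so the balance reaches zero during payment 21.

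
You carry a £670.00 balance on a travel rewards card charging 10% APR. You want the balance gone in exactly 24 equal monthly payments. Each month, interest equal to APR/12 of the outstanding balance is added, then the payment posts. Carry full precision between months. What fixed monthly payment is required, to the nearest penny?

£30.92

Monthly rate r = 10%/12 = 0.833333% = 0.00833333.
Level-payment amortization: P = B₀·r / (1 − (1+r)^(−n)) = 670.00·0.00833333 / (1 − 1.00833^(−24)).
Denominator 1 − (1+r)^(−24) = 0.180590457.
P = 5.58333 / 0.180590457 ≈ 30.92.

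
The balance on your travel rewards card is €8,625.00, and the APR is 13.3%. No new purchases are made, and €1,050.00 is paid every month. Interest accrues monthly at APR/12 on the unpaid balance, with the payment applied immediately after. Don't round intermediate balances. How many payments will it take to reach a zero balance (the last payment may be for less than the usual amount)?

Monthly rate r = 13.3%/12 = 1.10833% = 0.0110833.
Recurrence: B ← B·(1+r) − €1,050.00.
Month 1: interest €95.59; balance after payment €7,670.59.
Month 2: interest €85.02; balance after payment €6,705.61.
Closed form: n = −ln(1 − rB₀/P)/ln(1+r) = −ln(0.90896)/ln(1.01108) ≈ 8.660, so the balance reaches zero during payment 9.

9 payments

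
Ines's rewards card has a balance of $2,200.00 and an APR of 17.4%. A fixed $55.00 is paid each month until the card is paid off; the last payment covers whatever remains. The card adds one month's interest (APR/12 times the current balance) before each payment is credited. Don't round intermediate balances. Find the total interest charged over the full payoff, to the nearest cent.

$1,114.39

Monthly rate r = 17.4%/12 = 1.45% = 0.0145.
Payoff takes n = ⌈−ln(1 − rB₀/P)/ln(1+r)⌉ = ⌈60.260⌉ = 61 payments; the last is $14.39.
Total paid = 60·$55.00 + $14.39 = $3,314.39.
Total interest = total paid − principal = $3,314.39 − $2,200.00 = $1,114.39.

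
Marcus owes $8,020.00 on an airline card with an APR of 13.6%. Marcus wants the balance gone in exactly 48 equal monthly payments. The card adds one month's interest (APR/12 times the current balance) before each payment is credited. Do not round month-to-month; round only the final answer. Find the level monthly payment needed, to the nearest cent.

Monthly rate r = 13.6%/12 = 1.13333% = 0.0113333.
Level-payment amortization: P = B₀·r / (1 − (1+r)^(−n)) = 8020.00·0.0113333 / (1 − 1.01133^(−48)).
Denominator 1 − (1+r)^(−48) = 0.417799523.
P = 90.8933 / 0.417799523 ≈ 217.55.

$217.55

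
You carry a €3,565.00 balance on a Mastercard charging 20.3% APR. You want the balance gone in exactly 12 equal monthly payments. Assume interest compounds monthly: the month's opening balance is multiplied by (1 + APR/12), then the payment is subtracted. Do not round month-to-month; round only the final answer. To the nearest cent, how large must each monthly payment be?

Monthly rate r = 20.3%/12 = 1.69167% = 0.0169167.
Level-payment amortization: P = B₀·r / (1 − (1+r)^(−n)) = 3565.00·0.0169167 / (1 − 1.01692^(−12)).
Denominator 1 − (1+r)^(−12) = 0.182334606.
P = 60.3079 / 0.182334606 ≈ 330.75.

€330.75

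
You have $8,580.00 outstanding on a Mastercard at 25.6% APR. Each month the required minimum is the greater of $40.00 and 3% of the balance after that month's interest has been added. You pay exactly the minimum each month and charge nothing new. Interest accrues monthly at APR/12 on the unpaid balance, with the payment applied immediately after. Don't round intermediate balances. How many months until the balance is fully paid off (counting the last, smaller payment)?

Monthly rate r = 25.6%/12 = 2.13333% = 0.0213333.
While 3% of the post-interest balance exceeds $40.00, each month B ← (B·(1+r))·(1 − 0.03), i.e. B shrinks by the factor (1+r)·0.97 = 0.99069.
This holds for months 1–202. Entering month 203 the balance is $1,297.82; 3% of the post-interest balance is now below $40.00, so the flat $40.00 minimum applies from here.
From month 203 a fixed $40.00 at rate r clears $1,297.82 in 56 more payments. Total: 202 + 56 = 258 months.

258 months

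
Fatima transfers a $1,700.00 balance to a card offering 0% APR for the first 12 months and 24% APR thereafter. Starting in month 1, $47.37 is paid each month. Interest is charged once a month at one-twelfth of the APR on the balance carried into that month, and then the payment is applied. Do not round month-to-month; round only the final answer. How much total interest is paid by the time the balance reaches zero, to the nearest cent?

Promo months 1–12 at r₀ = 0%/12 = 0; months 13+ at r₁ = 24%/12 = 0.02.
After month 12 (no interest yet): B = $1,700.00 − 12·$47.37 = $1,131.56.
Then at r₁ with $47.37/mo: n₂ = −ln(1 − r₁·B/P)/ln(1+r₁) ≈ 32.80 → 33 more payments.
Total paid = 44·$47.37 + $38.19 = $2,122.47; interest = $2,122.47 − $1,700.00 = $422.47.

$422.47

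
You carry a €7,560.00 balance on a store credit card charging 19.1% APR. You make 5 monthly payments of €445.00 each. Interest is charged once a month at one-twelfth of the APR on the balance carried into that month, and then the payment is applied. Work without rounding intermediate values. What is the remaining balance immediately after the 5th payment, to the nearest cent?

Monthly rate r = 19.1%/12 = 1.59167% = 0.0159167.
Each month: B ← B·(1+r) − €445.00.
Month 1: interest €120.33; balance after payment €7,235.33.
Month 2: interest €115.16; balance after payment €6,905.49.
Month 3: interest €109.91; balance after payment €6,570.40.
Month 4: interest €104.58; balance after payment €6,229.98.
Month 5: interest €99.16; balance after payment €5,884.14.

€5,884.14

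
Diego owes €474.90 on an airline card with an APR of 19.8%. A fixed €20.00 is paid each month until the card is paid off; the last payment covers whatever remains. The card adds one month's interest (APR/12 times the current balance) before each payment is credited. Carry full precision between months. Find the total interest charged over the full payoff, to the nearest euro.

Monthly rate r = 19.8%/12 = 1.65% = 0.0165.
Payoff takes n = ⌈−ln(1 − rB₀/P)/ln(1+r)⌉ = ⌈30.384⌉ = 31 payments; the last is €7.71.
Total paid = 30·€20.00 + €7.71 = €607.71.
Total interest = total paid − principal = €607.71 − €474.90 = €132.81.

€133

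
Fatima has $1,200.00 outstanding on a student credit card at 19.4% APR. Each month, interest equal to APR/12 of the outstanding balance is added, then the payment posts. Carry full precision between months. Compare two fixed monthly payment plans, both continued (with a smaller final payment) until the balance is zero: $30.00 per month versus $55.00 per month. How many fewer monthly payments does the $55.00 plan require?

37 fewer payments

Monthly rate r = 19.4%/12 = 1.61667% = 0.0161667.
At $30.00/mo: n = ⌈−ln(1 − rB₀/P)/ln(1+r)⌉ = 65 payments (last $26.12); total interest = total paid − $1,200.00 = $746.12.
At $55.00/mo: 28 payments (last $6.83); total interest $291.83.
Payments saved = 65 − 28 = 37.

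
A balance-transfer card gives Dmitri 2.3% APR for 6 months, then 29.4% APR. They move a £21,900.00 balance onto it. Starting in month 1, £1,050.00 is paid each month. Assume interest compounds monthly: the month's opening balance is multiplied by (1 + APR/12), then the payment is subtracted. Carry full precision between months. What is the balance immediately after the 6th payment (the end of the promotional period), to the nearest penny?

Promo months 1–6 at r₀ = 2.3%/12 = 0.00191667; months 7+ at r₁ = 29.4%/12 = 0.0245.
After month 6: iterate B ← B·(1+r₀) − £1,050.00 for 6 months → £15,822.80.

£15,822.80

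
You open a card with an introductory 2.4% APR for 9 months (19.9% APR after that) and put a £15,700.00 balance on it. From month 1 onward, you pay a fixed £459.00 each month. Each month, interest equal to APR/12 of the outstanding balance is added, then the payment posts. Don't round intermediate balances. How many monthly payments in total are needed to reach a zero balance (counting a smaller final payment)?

43 months

Promo months 1–9 at r₀ = 2.4%/12 = 0.002; months 10+ at r₁ = 19.9%/12 = 0.0165833.
After month 9: iterate B ← B·(1+r₀) − £459.00 for 9 months → £11,820.67.
Then at r₁ with £459.00/mo: n₂ = −ln(1 − r₁·B/P)/ln(1+r₁) ≈ 33.87 → 34 more payments.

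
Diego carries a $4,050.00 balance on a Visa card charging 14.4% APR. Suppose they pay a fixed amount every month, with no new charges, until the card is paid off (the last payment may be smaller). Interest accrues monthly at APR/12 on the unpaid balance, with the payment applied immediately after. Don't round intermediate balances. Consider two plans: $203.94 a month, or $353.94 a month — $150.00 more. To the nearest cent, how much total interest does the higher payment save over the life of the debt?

Monthly rate r = 14.4%/12 = 1.2% = 0.012.
At $203.94/mo: n = ⌈−ln(1 − rB₀/P)/ln(1+r)⌉ = 23 payments (last $167.40); total interest = total paid − $4,050.00 = $604.08.
At $353.94/mo: 13 payments (last $135.76); total interest $333.04.
Interest saved = $604.08 − $333.04 = $271.04.

$271.04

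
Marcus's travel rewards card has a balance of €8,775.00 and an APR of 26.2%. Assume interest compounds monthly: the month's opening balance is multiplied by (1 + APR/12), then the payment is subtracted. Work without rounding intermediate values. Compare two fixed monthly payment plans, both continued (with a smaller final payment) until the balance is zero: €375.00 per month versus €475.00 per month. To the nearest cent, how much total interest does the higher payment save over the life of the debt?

€1,060.26

Monthly rate r = 26.2%/12 = 2.18333% = 0.0218333.
At €375.00/mo: n = ⌈−ln(1 − rB₀/P)/ln(1+r)⌉ = 34 payments (last €42.79); total interest = total paid − €8,775.00 = €3,642.79.
At €475.00/mo: 24 payments (last €432.53); total interest €2,582.53.
Interest saved = €3,642.79 − €2,582.53 = €1,060.26.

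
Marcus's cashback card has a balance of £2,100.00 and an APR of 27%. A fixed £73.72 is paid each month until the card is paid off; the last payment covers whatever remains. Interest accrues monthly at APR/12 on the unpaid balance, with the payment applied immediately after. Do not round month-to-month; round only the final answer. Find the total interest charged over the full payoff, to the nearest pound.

£1,294

Monthly rate r = 27%/12 = 2.25% = 0.0225.
Payoff takes n = ⌈−ln(1 − rB₀/P)/ln(1+r)⌉ = ⌈46.033⌉ = 47 payments; the last is £2.46.
Total paid = 46·£73.72 + £2.46 = £3,393.58.
Total interest = total paid − principal = £3,393.58 − £2,100.00 = £1,293.58.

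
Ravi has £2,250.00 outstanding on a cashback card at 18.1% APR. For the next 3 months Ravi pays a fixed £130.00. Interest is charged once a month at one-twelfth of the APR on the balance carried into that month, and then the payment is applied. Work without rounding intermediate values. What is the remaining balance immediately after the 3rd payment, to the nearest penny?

Monthly rate r = 18.1%/12 = 1.50833% = 0.0150833.
Each month: B ← B·(1+r) − £130.00.
Month 1: interest £33.94; balance after payment £2,153.94.
Month 2: interest £32.49; balance after payment £2,056.43.
Month 3: interest £31.02; balance after payment £1,957.44.

£1,957.44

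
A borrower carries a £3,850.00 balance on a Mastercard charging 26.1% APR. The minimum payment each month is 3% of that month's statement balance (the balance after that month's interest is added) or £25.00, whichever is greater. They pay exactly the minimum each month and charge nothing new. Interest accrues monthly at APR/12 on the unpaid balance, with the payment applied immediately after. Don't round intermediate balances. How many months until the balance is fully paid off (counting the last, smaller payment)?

Monthly rate r = 26.1%/12 = 2.175% = 0.02175.
While 3% of the post-interest balance exceeds £25.00, each month B ← (B·(1+r))·(1 − 0.03), i.e. B shrinks by the factor (1+r)·0.97 = 0.9911.
This holds for months 1–174. Entering month 175 the balance is £812.29; 3% of the post-interest balance is now below £25.00, so the flat £25.00 minimum applies from here.
From month 175 a fixed £25.00 at rate r clears £812.29 in 58 more payments. Total: 174 + 58 = 232 months.

232 months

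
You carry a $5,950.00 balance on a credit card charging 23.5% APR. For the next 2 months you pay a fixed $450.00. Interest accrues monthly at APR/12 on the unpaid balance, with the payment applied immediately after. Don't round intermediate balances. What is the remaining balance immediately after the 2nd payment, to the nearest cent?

Monthly rate r = 23.5%/12 = 1.95833% = 0.0195833.
Each month: B ← B·(1+r) − $450.00.
Month 1: interest $116.52; balance after payment $5,616.52.
Month 2: interest $109.99; balance after payment $5,276.51.

$5,276.51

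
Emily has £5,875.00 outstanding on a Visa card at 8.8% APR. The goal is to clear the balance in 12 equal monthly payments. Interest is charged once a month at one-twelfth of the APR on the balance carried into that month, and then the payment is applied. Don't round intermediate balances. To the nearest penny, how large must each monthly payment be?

Monthly rate r = 8.8%/12 = 0.733333% = 0.00733333.
Level-payment amortization: P = B₀·r / (1 − (1+r)^(−n)) = 5875.00·0.00733333 / (1 − 1.00733^(−12)).
Denominator 1 − (1+r)^(−12) = 0.0839450272.
P = 43.0833 / 0.0839450272 ≈ 513.23.

£513.23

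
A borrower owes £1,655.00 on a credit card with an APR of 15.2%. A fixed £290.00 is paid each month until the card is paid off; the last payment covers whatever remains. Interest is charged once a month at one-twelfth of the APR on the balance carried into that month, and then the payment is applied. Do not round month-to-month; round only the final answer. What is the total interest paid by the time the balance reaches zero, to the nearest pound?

£74

Monthly rate r = 15.2%/12 = 1.26667% = 0.0126667.
Payoff takes n = ⌈−ln(1 − rB₀/P)/ln(1+r)⌉ = ⌈5.961⌉ = 6 payments; the last is £278.79.
Total paid = 5·£290.00 + £278.79 = £1,728.79.
Total interest = total paid − principal = £1,728.79 − £1,655.00 = £73.79.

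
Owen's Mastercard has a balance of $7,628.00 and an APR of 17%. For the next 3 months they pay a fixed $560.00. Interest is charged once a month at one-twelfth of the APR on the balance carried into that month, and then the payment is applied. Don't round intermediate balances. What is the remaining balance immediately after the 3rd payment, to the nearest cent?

$6,252.89

Monthly rate r = 17%/12 = 1.41667% = 0.0141667.
Each month: B ← B·(1+r) − $560.00.
Month 1: interest $108.06; balance after payment $7,176.06.
Month 2: interest $101.66; balance after payment $6,717.72.
Month 3: interest $95.17; balance after payment $6,252.89.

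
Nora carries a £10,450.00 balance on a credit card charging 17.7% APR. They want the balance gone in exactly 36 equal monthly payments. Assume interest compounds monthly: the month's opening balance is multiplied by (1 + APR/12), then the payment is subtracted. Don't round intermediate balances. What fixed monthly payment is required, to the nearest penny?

£376.22

Monthly rate r = 17.7%/12 = 1.475% = 0.01475.
Level-payment amortization: P = B₀·r / (1 − (1+r)^(−n)) = 10450.00·0.01475 / (1 − 1.01475^(−36)).
Denominator 1 − (1+r)^(−36) = 0.409698563.
P = 154.137 / 0.409698563 ≈ 376.22.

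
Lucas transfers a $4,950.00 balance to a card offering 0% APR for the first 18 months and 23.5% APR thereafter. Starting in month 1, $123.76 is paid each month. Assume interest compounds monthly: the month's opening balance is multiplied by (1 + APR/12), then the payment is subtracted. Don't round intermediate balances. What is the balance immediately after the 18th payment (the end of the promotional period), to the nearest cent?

Promo months 1–18 at r₀ = 0%/12 = 0; months 19+ at r₁ = 23.5%/12 = 0.0195833.
After month 18 (no interest yet): B = $4,950.00 − 18·$123.76 = $2,722.32.

$2,722.32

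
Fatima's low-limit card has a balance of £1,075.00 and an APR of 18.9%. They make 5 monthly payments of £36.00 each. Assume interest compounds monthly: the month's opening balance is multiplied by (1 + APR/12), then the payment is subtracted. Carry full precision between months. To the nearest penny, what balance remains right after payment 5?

Monthly rate r = 18.9%/12 = 1.575% = 0.01575.
Each month: B ← B·(1+r) − £36.00.
Month 1: interest £16.93; balance after payment £1,055.93.
Month 2: interest £16.63; balance after payment £1,036.56.
Month 3: interest £16.33; balance after payment £1,016.89.
Month 4: interest £16.02; balance after payment £996.90.
Month 5: interest £15.70; balance after payment £976.61.

£976.61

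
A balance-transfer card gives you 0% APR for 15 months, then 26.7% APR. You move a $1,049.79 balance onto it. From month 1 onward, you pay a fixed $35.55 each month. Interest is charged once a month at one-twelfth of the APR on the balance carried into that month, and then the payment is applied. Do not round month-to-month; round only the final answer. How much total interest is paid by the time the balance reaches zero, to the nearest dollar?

Promo months 1–15 at r₀ = 0%/12 = 0; months 16+ at r₁ = 26.7%/12 = 0.02225.
After month 15 (no interest yet): B = $1,049.79 − 15·$35.55 = $516.54.
Then at r₁ with $35.55/mo: n₂ = −ln(1 − r₁·B/P)/ln(1+r₁) ≈ 17.75 → 18 more payments.
Total paid = 32·$35.55 + $26.59 = $1,164.19; interest = $1,164.19 − $1,049.79 = $114.40.

$114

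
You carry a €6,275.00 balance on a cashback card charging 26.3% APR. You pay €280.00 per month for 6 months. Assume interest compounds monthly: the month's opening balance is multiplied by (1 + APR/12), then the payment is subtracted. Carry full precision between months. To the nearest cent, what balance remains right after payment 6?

Monthly rate r = 26.3%/12 = 2.19167% = 0.0219167.
Each month: B ← B·(1+r) − €280.00.
Month 1: interest €137.53; balance after payment €6,132.53.
Month 2: interest €134.40; balance after payment €5,986.93.
Month 3: interest €131.21; balance after payment €5,838.15.
Month 4: interest €127.95; balance after payment €5,686.10.
Month 5: interest €124.62; balance after payment €5,530.72.
Month 6: interest €121.21; balance after payment €5,371.93.

€5,371.93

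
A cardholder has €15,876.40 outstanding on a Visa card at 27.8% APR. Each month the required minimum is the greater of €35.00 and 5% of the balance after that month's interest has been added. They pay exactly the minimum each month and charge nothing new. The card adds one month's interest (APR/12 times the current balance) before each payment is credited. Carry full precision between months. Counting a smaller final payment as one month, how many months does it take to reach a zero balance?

138 months

Monthly rate r = 27.8%/12 = 2.31667% = 0.0231667.
While 5% of the post-interest balance exceeds €35.00, each month B ← (B·(1+r))·(1 − 0.05), i.e. B shrinks by the factor (1+r)·0.95 = 0.97201.
This holds for months 1–111. Entering month 112 the balance is €679.39; 5% of the post-interest balance is now below €35.00, so the flat €35.00 minimum applies from here.
From month 112 a fixed €35.00 at rate r clears €679.39 in 27 more payments. Total: 111 + 27 = 138 months.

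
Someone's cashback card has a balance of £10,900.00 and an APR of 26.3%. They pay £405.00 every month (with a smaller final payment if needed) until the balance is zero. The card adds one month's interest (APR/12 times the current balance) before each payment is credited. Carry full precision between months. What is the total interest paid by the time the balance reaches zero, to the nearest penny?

Monthly rate r = 26.3%/12 = 2.19167% = 0.0219167.
Payoff takes n = ⌈−ln(1 − rB₀/P)/ln(1+r)⌉ = ⌈41.109⌉ = 42 payments; the last is £44.68.
Total paid = 41·£405.00 + £44.68 = £16,649.68.
Total interest = total paid − principal = £16,649.68 − £10,900.00 = £5,749.68.

£5,749.68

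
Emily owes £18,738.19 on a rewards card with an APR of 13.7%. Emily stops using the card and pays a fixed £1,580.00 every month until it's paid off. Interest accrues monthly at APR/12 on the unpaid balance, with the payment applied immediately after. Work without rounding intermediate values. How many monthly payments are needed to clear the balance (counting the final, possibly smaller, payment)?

Monthly rate r = 13.7%/12 = 1.14167% = 0.0114167.
Recurrence: B ← B·(1+r) − £1,580.00.
Month 1: interest £213.93; balance after payment £17,372.12.
Month 2: interest £198.33; balance after payment £15,990.45.
Closed form: n = −ln(1 − rB₀/P)/ln(1+r) = −ln(0.8646)/ln(1.01142) ≈ 12.816, so the balance reaches zero during payment 13.

13 months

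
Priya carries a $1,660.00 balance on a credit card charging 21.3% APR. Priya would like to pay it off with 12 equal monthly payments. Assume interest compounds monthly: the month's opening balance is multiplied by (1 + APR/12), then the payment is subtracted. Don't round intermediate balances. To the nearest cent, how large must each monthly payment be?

$154.81

Monthly rate r = 21.3%/12 = 1.775% = 0.01775.
Level-payment amortization: P = B₀·r / (1 − (1+r)^(−n)) = 1660.00·0.01775 / (1 − 1.01775^(−12)).
Denominator 1 − (1+r)^(−12) = 0.190332574.
P = 29.465 / 0.190332574 ≈ 154.81.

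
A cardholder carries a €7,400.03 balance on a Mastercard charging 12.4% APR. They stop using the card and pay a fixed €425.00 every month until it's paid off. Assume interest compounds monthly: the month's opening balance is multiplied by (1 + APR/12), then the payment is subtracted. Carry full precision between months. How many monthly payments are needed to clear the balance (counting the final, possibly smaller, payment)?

Monthly rate r = 12.4%/12 = 1.03333% = 0.0103333.
Recurrence: B ← B·(1+r) − €425.00.
Month 1: interest €76.47; balance after payment €7,051.50.
Month 2: interest €72.87; balance after payment €6,699.36.
Closed form: n = −ln(1 − rB₀/P)/ln(1+r) = −ln(0.82008)/ln(1.01033) ≈ 19.295, so the balance reaches zero during payment 20.

20 months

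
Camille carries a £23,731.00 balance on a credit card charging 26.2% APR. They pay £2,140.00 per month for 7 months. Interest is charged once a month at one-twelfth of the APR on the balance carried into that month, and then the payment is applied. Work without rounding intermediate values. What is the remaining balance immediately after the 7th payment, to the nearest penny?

£11,606.60

Monthly rate r = 26.2%/12 = 2.18333% = 0.0218333.
Each month: B ← B·(1+r) − £2,140.00.
Month 1: interest £518.13; balance after payment £22,109.13.
Month 2: interest £482.72; balance after payment £20,451.84.
Month 3: interest £446.53; balance after payment £18,758.37.
Month 4: interest £409.56; balance after payment £17,027.93.
Month 5: interest £371.78; balance after payment £15,259.71.
Month 6: interest £333.17; balance after payment £13,452.88.
Month 7: interest £293.72; balance after payment £11,606.60.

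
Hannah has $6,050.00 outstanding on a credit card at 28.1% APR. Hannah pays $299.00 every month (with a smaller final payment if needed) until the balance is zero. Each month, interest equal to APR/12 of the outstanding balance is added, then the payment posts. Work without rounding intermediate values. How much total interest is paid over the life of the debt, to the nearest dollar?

$2,245

Monthly rate r = 28.1%/12 = 2.34167% = 0.0234167.
Payoff takes n = ⌈−ln(1 − rB₀/P)/ln(1+r)⌉ = ⌈27.741⌉ = 28 payments; the last is $222.10.
Total paid = 27·$299.00 + $222.10 = $8,295.10.
Total interest = total paid − principal = $8,295.10 − $6,050.00 = $2,245.10.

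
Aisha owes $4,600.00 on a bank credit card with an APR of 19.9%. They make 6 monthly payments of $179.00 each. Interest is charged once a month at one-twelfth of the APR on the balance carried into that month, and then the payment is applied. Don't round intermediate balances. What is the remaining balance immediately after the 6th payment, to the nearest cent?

$3,957.58

Monthly rate r = 19.9%/12 = 1.65833% = 0.0165833.
Each month: B ← B·(1+r) − $179.00.
Month 1: interest $76.28; balance after payment $4,497.28.
Month 2: interest $74.58; balance after payment $4,392.86.
Month 3: interest $72.85; balance after payment $4,286.71.
Month 4: interest $71.09; balance after payment $4,178.80.
Month 5: interest $69.30; balance after payment $4,069.10.
Month 6: interest $67.48; balance after payment $3,957.58.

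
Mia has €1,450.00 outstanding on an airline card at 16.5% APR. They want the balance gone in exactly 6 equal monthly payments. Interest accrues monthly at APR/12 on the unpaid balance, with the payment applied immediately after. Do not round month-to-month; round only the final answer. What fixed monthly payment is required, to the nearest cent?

€253.43

Monthly rate r = 16.5%/12 = 1.375% = 0.01375.
Level-payment amortization: P = B₀·r / (1 − (1+r)^(−n)) = 1450.00·0.01375 / (1 − 1.01375^(−6)).
Denominator 1 − (1+r)^(−6) = 0.0786708826.
P = 19.9375 / 0.0786708826 ≈ 253.43.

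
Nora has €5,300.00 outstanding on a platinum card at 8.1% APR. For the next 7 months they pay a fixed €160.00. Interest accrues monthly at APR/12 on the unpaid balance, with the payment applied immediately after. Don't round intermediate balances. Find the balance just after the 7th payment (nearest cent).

Monthly rate r = 8.1%/12 = 0.675% = 0.00675.
Each month: B ← B·(1+r) − €160.00.
Month 1: interest €35.77; balance after payment €5,175.77.
Month 2: interest €34.94; balance after payment €5,050.71.
Month 3: interest €34.09; balance after payment €4,924.80.
Month 4: interest €33.24; balance after payment €4,798.05.
Month 5: interest €32.39; balance after payment €4,670.43.
Month 6: interest €31.53; balance after payment €4,541.96.
Month 7: interest €30.66; balance after payment €4,412.62.

€4,412.62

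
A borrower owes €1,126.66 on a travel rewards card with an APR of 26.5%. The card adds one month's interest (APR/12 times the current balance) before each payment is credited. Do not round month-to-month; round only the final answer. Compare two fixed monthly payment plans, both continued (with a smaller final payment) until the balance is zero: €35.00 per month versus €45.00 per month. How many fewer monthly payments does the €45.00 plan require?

Monthly rate r = 26.5%/12 = 2.20833% = 0.0220833.
At €35.00/mo: n = ⌈−ln(1 − rB₀/P)/ln(1+r)⌉ = 57 payments (last €28.36); total interest = total paid − €1,126.66 = €861.70.
At €45.00/mo: 37 payments (last €38.42); total interest €531.76.
Payments saved = 57 − 37 = 20.

20 fewer payments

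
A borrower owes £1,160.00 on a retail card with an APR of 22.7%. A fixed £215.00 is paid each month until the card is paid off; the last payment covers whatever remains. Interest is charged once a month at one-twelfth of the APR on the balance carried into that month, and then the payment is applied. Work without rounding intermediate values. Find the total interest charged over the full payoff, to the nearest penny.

£75.48

Monthly rate r = 22.7%/12 = 1.89167% = 0.0189167.
Payoff takes n = ⌈−ln(1 − rB₀/P)/ln(1+r)⌉ = ⌈5.745⌉ = 6 payments; the last is £160.48.
Total paid = 5·£215.00 + £160.48 = £1,235.48.
Total interest = total paid − principal = £1,235.48 − £1,160.00 = £75.48.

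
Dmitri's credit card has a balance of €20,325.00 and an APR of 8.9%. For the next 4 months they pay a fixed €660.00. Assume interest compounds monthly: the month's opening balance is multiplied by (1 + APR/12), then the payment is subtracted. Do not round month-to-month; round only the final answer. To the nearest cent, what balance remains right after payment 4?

€18,265.20

Monthly rate r = 8.9%/12 = 0.741667% = 0.00741667.
Each month: B ← B·(1+r) − €660.00.
Month 1: interest €150.74; balance after payment €19,815.74.
Month 2: interest €146.97; balance after payment €19,302.71.
Month 3: interest €143.16; balance after payment €18,785.87.
Month 4: interest €139.33; balance after payment €18,265.20.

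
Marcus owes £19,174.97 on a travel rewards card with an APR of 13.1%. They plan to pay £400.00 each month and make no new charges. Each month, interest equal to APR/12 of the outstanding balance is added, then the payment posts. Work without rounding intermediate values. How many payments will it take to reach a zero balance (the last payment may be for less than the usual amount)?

Monthly rate r = 13.1%/12 = 1.09167% = 0.0109167.
Recurrence: B ← B·(1+r) − £400.00.
Month 1: interest £209.33; balance after payment £18,984.30.
Month 2: interest £207.25; balance after payment £18,791.54.
Closed form: n = −ln(1 − rB₀/P)/ln(1+r) = −ln(0.47668)/ln(1.01092) ≈ 68.239, so the balance reaches zero during payment 69.

69 payments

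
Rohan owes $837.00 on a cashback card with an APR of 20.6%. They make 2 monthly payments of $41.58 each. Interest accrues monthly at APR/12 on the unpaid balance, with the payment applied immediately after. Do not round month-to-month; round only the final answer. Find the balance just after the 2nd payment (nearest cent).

$782.11

Monthly rate r = 20.6%/12 = 1.71667% = 0.0171667.
Each month: B ← B·(1+r) − $41.58.
Month 1: interest $14.37; balance after payment $809.79.
Month 2: interest $13.90; balance after payment $782.11.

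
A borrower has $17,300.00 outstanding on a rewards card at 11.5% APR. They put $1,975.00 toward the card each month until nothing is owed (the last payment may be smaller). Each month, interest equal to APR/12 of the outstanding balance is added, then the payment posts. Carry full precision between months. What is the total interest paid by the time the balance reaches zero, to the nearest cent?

Monthly rate r = 11.5%/12 = 0.958333% = 0.00958333.
Payoff takes n = ⌈−ln(1 − rB₀/P)/ln(1+r)⌉ = ⌈9.193⌉ = 10 payments; the last is $382.42.
Total paid = 9·$1,975.00 + $382.42 = $18,157.42.
Total interest = total paid − principal = $18,157.42 − $17,300.00 = $857.42.

$857.42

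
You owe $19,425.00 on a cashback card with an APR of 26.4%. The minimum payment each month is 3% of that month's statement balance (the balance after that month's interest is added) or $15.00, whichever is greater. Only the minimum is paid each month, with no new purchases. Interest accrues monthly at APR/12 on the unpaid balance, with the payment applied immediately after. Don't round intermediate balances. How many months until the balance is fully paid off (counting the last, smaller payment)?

Monthly rate r = 26.4%/12 = 2.2% = 0.022.
While 3% of the post-interest balance exceeds $15.00, each month B ← (B·(1+r))·(1 − 0.03), i.e. B shrinks by the factor (1+r)·0.97 = 0.99134.
This holds for months 1–424. Entering month 425 the balance is $486.13; 3% of the post-interest balance is now below $15.00, so the flat $15.00 minimum applies from here.
From month 425 a fixed $15.00 at rate r clears $486.13 in 58 more payments. Total: 424 + 58 = 482 months.

482 months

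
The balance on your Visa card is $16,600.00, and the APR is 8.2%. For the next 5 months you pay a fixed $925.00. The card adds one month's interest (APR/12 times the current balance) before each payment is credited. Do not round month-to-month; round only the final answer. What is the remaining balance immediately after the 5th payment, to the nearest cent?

$12,486.33

Monthly rate r = 8.2%/12 = 0.683333% = 0.00683333.
Each month: B ← B·(1+r) − $925.00.
Month 1: interest $113.43; balance after payment $15,788.43.
Month 2: interest $107.89; balance after payment $14,971.32.
Month 3: interest $102.30; balance after payment $14,148.62.
Month 4: interest $96.68; balance after payment $13,320.31.
Month 5: interest $91.02; balance after payment $12,486.33.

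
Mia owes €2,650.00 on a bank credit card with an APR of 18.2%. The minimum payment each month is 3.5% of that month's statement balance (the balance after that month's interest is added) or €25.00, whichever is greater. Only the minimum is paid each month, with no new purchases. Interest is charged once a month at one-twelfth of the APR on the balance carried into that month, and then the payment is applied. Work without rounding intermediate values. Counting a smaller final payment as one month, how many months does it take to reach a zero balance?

Monthly rate r = 18.2%/12 = 1.51667% = 0.0151667.
While 3.5% of the post-interest balance exceeds €25.00, each month B ← (B·(1+r))·(1 − 0.035), i.e. B shrinks by the factor (1+r)·0.965 = 0.97964.
This holds for months 1–65. Entering month 66 the balance is €695.74; 3.5% of the post-interest balance is now below €25.00, so the flat €25.00 minimum applies from here.
From month 66 a fixed €25.00 at rate r clears €695.74 in 37 more payments. Total: 65 + 37 = 102 months.

102 months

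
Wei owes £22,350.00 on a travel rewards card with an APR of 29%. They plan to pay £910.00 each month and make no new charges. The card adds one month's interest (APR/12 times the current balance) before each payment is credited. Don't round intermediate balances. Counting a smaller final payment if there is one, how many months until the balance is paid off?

38 payments

Monthly rate r = 29%/12 = 2.41667% = 0.0241667.
Recurrence: B ← B·(1+r) − £910.00.
Month 1: interest £540.12; balance after payment £21,980.12.
Month 2: interest £531.19; balance after payment £21,601.31.
Closed form: n = −ln(1 − rB₀/P)/ln(1+r) = −ln(0.40646)/ln(1.02417) ≈ 37.701, so the balance reaches zero during payment 38.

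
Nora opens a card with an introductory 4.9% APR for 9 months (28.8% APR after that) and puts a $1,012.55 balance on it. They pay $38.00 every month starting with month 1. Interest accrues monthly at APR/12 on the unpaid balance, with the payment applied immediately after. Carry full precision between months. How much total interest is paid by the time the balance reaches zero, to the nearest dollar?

$270

Promo months 1–9 at r₀ = 4.9%/12 = 0.00408333; months 10+ at r₁ = 28.8%/12 = 0.024.
After month 9: iterate B ← B·(1+r₀) − $38.00 for 9 months → $702.74.
Then at r₁ with $38.00/mo: n₂ = −ln(1 − r₁·B/P)/ln(1+r₁) ≈ 24.74 → 25 more payments.
Total paid = 33·$38.00 + $28.11 = $1,282.11; interest = $1,282.11 − $1,012.55 = $269.56.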